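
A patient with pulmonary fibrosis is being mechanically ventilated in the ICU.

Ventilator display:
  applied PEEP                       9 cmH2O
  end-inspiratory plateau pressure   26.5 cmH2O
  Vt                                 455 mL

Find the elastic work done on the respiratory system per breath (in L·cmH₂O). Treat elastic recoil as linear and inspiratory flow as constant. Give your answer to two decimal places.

3.98

Elastic work ≈ ½ × (Pplat − PEEP) × Vt = 0.5 × (26.5 − 9) × 0.455 L = 0.5 × 17.5 × 0.455 = 3.981 L·cmH2O.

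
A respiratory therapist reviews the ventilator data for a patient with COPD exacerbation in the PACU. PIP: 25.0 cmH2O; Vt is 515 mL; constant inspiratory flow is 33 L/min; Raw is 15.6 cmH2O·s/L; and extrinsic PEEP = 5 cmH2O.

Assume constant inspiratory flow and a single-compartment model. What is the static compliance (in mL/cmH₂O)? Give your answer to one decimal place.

Flow: 33 L/min ÷ 60 = 0.55 L/s.
Equation of motion (constant flow): PIP = Vt/C + R·V̇ + PEEP.
Vt/C = PIP − R·V̇ − PEEP = 25.0 − 15.6×0.55 − 5 = 25.0 − 8.58 − 5 = 11.42 cmH2O.
C = Vt / 11.42 = 515 / 11.42 = 45.096 mL/cmH2O.

45.1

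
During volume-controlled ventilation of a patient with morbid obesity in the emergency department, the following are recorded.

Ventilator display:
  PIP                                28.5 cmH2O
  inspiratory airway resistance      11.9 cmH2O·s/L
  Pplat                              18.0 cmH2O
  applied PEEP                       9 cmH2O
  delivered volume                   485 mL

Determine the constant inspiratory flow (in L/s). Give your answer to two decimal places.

flow = (PIP − Pplat) / Raw = 10.5 / 11.9 = 0.8824 L/s.

0.88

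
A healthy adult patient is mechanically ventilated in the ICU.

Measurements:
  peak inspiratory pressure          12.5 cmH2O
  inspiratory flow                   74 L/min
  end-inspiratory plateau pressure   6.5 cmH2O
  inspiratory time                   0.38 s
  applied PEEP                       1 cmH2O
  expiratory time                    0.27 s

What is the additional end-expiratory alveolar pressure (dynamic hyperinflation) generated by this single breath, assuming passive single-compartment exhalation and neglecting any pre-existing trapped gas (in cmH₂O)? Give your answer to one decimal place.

Flow: 74 L/min ÷ 60 = 1.2333 L/s.
Vt = flow × Ti = 1.2333 L/s × 0.38 s × 1000 mL/L = 468.65 mL.
R = (PIP − Pplat)/V̇ = (12.5 − 6.5) / 1.2333 = 6.0/1.2333 = 4.865 cmH2O·s/L.
C = Vt/(Pplat − PEEP) = 468.65 / (6.5 − 1) = 468.65/5.5 = 85.209 mL/cmH2O.
τ = R × C = 4.865 × 0.08521 L/cmH2O = 0.4145 s.
Fraction remaining = e^(−Te/τ) = e^(−0.27/0.4145) = 0.5213; trapped volume = 468.65 × 0.5213 = 244.31 mL.
Additional alveolar pressure from trapping ≈ V_trapped / C = 244.31 / 85.209 = 2.867 cmH2O.

2.9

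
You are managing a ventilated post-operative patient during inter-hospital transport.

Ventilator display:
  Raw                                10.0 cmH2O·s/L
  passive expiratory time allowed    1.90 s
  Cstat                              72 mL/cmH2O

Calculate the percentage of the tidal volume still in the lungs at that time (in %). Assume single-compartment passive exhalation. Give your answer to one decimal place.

τ = R × C = 10.0 × 72 mL/cmH2O = 10.0 × 0.072 L/cmH2O = 0.72 s.
Passive exhalation: V(t)/V₀ = e^(−t/τ) = e^(−1.90/0.72) = 0.07144.
Fraction remaining = 0.07144 → 7.144%.

7.1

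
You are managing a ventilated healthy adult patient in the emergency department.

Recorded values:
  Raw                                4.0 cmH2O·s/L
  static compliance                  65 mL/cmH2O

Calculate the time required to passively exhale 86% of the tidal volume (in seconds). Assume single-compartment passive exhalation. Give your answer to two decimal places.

0.51

τ = R × C = 4.0 × 65 mL/cmH2O = 4.0 × 0.065 L/cmH2O = 0.26 s.
Exhaled fraction f = 1 − e^(−t/τ) → t = −τ·ln(1 − f) = −0.26·ln(0.14) = 0.5112 s.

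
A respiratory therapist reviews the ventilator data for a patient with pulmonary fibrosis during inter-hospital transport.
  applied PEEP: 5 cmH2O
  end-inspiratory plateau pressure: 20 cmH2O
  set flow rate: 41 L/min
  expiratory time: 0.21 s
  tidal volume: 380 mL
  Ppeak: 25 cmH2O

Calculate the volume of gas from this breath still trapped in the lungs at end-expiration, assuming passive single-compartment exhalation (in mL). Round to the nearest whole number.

122

Flow: 41 L/min ÷ 60 = 0.6833 L/s.
R = (PIP − Pplat)/V̇ = (25 − 20) / 0.6833 = 5.0/0.6833 = 7.317 cmH2O·s/L.
C = Vt/(Pplat − PEEP) = 380.0 / (20 − 5) = 380.0/15.0 = 25.333 mL/cmH2O.
τ = R × C = 7.317 × 0.02533 L/cmH2O = 0.1853 s.
Fraction remaining = e^(−Te/τ) = e^(−0.21/0.1853) = 0.322.
Trapped volume = 380.0 × 0.322 = 122.36 mL.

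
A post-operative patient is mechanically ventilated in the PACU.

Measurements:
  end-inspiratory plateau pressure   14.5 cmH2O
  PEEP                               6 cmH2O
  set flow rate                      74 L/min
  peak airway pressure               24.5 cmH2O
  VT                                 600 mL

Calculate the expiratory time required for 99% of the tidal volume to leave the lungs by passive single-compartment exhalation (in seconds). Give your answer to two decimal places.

2.64

Flow: 74 L/min ÷ 60 = 1.2333 L/s.
R = (PIP − Pplat)/V̇ = (24.5 − 14.5) / 1.2333 = 10.0/1.2333 = 8.108 cmH2O·s/L.
C = Vt/(Pplat − PEEP) = 600.0 / (14.5 − 6) = 600.0/8.5 = 70.588 mL/cmH2O.
τ = R × C = 8.108 × 0.07059 L/cmH2O = 0.5723 s.
t = −τ·ln(1 − 0.99) = −0.5723·ln(0.01) = 2.636 s.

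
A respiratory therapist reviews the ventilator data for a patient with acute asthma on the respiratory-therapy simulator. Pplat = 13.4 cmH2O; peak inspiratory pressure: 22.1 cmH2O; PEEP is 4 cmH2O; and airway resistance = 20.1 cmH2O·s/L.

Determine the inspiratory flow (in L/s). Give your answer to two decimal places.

0.43

flow = (PIP − Pplat) / Raw = 8.7 / 20.1 = 0.4328 L/s.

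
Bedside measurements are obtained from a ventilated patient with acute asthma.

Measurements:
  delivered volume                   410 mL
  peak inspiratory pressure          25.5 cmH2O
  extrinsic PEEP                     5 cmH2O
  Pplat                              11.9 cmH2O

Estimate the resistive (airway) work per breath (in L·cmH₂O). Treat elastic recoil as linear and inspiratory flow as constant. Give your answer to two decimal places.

5.58

With constant inspiratory flow the resistive pressure is constant at PIP − Pplat = 25.5 − 11.9 = 13.6 cmH2O, so resistive work = 13.6 × 0.410 = 5.576 L·cmH2O.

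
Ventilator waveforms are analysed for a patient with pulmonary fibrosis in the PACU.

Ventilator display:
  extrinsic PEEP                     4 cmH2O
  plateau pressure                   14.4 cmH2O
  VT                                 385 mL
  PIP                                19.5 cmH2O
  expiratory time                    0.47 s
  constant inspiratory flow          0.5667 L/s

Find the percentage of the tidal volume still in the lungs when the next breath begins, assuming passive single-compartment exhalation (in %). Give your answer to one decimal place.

24.4

R = (PIP − Pplat)/V̇ = (19.5 − 14.4) / 0.5667 = 5.1/0.5667 = 8.999 cmH2O·s/L.
C = Vt/(Pplat − PEEP) = 385.0 / (14.4 − 4) = 385.0/10.4 = 37.019 mL/cmH2O.
τ = R × C = 8.999 × 0.03702 L/cmH2O = 0.3331 s.
Fraction remaining at end-expiration = e^(−Te/τ) = e^(−0.47/0.3331) = 0.2439 → 24.39%.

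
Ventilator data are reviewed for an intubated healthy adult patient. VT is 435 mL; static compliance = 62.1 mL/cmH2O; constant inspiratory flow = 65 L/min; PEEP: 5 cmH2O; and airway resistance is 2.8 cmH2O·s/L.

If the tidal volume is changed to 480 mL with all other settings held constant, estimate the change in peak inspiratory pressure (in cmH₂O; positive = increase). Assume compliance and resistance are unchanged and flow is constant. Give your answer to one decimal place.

PIP = Vt/C + R·V̇ + PEEP (constant-flow equation of motion).
Only the elastic term changes: ΔPIP = ΔVt / C = (480 − 435) / 62.1 = 0.7246 cmH2O.

0.7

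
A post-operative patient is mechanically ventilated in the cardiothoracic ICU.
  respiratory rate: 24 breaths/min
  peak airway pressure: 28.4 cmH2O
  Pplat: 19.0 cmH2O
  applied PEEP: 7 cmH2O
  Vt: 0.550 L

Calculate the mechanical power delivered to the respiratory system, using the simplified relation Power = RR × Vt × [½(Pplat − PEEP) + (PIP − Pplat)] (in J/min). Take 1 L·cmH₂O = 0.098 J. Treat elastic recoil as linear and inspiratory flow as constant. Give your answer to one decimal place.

Per-breath work = Vt × [½(Pplat−PEEP) + (PIP−Pplat)] = 0.550 × [0.5×12.0 + 9.4] = 0.550 × 15.4 = 8.47 L·cmH2O.
Power = 24 × 8.47 = 203.28 L·cmH2O/min.
× 0.098 J/(L·cmH2O) → 19.921 J/min.

19.9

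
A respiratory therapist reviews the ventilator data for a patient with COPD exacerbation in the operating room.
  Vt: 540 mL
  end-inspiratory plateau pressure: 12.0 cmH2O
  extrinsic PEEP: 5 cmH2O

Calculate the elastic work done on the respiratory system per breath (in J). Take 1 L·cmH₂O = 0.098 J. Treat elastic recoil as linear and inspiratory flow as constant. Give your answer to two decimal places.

Elastic work ≈ ½ × (Pplat − PEEP) × Vt = 0.5 × (12.0 − 5) × 0.540 L = 0.5 × 7.0 × 0.540 = 1.89 L·cmH2O.
× 0.098 J/(L·cmH2O) → 0.1852 J.

0.19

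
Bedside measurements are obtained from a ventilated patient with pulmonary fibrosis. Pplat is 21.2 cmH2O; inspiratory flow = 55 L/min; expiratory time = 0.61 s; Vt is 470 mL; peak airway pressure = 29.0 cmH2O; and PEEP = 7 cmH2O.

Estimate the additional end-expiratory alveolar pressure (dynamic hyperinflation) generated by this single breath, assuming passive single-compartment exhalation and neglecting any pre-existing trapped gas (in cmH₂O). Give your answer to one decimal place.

Flow: 55 L/min ÷ 60 = 0.9167 L/s.
R = (PIP − Pplat)/V̇ = (29.0 − 21.2) / 0.9167 = 7.8/0.9167 = 8.509 cmH2O·s/L.
C = Vt/(Pplat − PEEP) = 470.0 / (21.2 − 7) = 470.0/14.2 = 33.099 mL/cmH2O.
τ = R × C = 8.509 × 0.0331 L/cmH2O = 0.2816 s.
Fraction remaining = e^(−Te/τ) = e^(−0.61/0.2816) = 0.1146; trapped volume = 470.0 × 0.1146 = 53.862 mL.
Additional alveolar pressure from trapping ≈ V_trapped / C = 53.862 / 33.099 = 1.627 cmH2O.

1.6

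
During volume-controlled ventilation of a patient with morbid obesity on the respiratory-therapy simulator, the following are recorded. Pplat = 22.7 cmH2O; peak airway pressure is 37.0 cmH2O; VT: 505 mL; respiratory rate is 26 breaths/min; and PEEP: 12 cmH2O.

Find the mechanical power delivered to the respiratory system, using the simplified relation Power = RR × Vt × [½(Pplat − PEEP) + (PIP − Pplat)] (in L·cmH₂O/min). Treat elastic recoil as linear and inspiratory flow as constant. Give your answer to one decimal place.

258.0

Per-breath work = Vt × [½(Pplat−PEEP) + (PIP−Pplat)] = 0.505 × [0.5×10.7 + 14.3] = 0.505 × 19.65 = 9.923 L·cmH2O.
Power = 26 × 9.923 = 258.0 L·cmH2O/min.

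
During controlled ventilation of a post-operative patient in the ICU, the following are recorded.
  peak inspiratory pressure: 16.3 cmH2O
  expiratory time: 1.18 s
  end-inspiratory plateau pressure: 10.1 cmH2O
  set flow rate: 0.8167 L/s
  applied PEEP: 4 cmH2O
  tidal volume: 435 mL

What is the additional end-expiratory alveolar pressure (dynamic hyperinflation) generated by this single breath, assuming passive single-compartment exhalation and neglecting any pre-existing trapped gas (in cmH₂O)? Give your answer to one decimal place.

R = (PIP − Pplat)/V̇ = (16.3 − 10.1) / 0.8167 = 6.2/0.8167 = 7.592 cmH2O·s/L.
C = Vt/(Pplat − PEEP) = 435.0 / (10.1 − 4) = 435.0/6.1 = 71.311 mL/cmH2O.
τ = R × C = 7.592 × 0.07131 L/cmH2O = 0.5414 s.
Fraction remaining = e^(−Te/τ) = e^(−1.18/0.5414) = 0.1131; trapped volume = 435.0 × 0.1131 = 49.199 mL.
Additional alveolar pressure from trapping ≈ V_trapped / C = 49.199 / 71.311 = 0.6899 cmH2O.

0.7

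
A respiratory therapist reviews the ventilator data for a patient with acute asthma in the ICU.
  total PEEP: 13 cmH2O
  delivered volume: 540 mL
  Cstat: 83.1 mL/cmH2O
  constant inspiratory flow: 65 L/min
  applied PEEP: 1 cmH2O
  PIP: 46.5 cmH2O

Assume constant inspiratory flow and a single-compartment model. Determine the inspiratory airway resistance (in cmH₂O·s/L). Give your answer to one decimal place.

24.9

Flow: 65 L/min ÷ 60 = 1.0833 L/s.
Total PEEP = 13 cmH2O (set 1 + intrinsic 12); this is the baseline alveolar pressure.
Equation of motion (constant flow): PIP = Vt/C + R·V̇ + PEEP.
R·V̇ = PIP − Vt/C − PEEP = 46.5 − 540/83.1 − 13 = 46.5 − 6.498 − 13 = 27.002 cmH2O.
R = 27.002 / 1.0833 = 24.926 cmH2O·s/L.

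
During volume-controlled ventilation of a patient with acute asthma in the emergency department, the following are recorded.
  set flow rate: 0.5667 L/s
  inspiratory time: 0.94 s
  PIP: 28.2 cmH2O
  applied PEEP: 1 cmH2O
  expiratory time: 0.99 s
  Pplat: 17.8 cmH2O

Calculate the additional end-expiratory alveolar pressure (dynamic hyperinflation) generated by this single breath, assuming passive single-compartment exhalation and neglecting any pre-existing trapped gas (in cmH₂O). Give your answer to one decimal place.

3.1

Vt = flow × Ti = 0.5667 L/s × 0.94 s × 1000 mL/L = 532.7 mL.
R = (PIP − Pplat)/V̇ = (28.2 − 17.8) / 0.5667 = 10.4/0.5667 = 18.352 cmH2O·s/L.
C = Vt/(Pplat − PEEP) = 532.7 / (17.8 − 1) = 532.7/16.8 = 31.708 mL/cmH2O.
τ = R × C = 18.352 × 0.03171 L/cmH2O = 0.5819 s.
Fraction remaining = e^(−Te/τ) = e^(−0.99/0.5819) = 0.1824; trapped volume = 532.7 × 0.1824 = 97.164 mL.
Additional alveolar pressure from trapping ≈ V_trapped / C = 97.164 / 31.708 = 3.064 cmH2O.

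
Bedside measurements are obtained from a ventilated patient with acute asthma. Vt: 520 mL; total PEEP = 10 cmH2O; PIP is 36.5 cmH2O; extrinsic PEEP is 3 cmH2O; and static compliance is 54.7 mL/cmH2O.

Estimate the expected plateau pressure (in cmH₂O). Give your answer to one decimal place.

19.5

End-expiratory occlusion gives total PEEP = 10 cmH2O (intrinsic PEEP = 10 − 3 = 7). Use total PEEP for the elastic gradient.
Pplat = PEEPtotal + Vt / Cstat = 10 + 520 / 54.7 = 10 + 9.506 = 19.506 cmH2O.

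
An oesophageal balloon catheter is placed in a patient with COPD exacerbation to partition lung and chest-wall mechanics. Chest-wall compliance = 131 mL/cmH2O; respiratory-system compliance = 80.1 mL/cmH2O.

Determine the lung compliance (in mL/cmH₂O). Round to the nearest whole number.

1/CL = 1/Crs − 1/Ccw.
1/CL = 1/80.1 − 1/131 = 0.004851.
CL = 206.14 mL/cmH2O.

206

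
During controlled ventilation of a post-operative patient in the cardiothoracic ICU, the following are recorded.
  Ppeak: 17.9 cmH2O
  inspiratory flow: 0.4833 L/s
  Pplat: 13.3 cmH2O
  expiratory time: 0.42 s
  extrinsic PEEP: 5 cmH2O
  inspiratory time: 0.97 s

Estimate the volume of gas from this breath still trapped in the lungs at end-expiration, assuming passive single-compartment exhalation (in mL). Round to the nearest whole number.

Vt = flow × Ti = 0.4833 L/s × 0.97 s × 1000 mL/L = 468.8 mL.
R = (PIP − Pplat)/V̇ = (17.9 − 13.3) / 0.4833 = 4.6/0.4833 = 9.518 cmH2O·s/L.
C = Vt/(Pplat − PEEP) = 468.8 / (13.3 − 5) = 468.8/8.3 = 56.482 mL/cmH2O.
τ = R × C = 9.518 × 0.05648 L/cmH2O = 0.5376 s.
Fraction remaining = e^(−Te/τ) = e^(−0.42/0.5376) = 0.4578.
Trapped volume = 468.8 × 0.4578 = 214.62 mL.

215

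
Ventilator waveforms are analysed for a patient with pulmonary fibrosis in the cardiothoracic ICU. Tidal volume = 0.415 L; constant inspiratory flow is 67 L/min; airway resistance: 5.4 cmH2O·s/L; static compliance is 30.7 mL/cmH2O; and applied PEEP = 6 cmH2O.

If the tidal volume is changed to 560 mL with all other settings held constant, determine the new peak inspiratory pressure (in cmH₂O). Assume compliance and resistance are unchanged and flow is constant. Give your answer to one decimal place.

30.3

Flow: 67 L/min ÷ 60 = 1.1167 L/s.
PIP = Vt/C + R·V̇ + PEEP (constant-flow equation of motion).
Only the elastic term changes: ΔPIP = ΔVt / C = (560 − 415) / 30.7 = 4.723 cmH2O.
Original PIP = 415/30.7 + 5.4×1.1167 + 6 = 25.548 cmH2O; new PIP = 25.548 + (4.723) = 30.271 cmH2O.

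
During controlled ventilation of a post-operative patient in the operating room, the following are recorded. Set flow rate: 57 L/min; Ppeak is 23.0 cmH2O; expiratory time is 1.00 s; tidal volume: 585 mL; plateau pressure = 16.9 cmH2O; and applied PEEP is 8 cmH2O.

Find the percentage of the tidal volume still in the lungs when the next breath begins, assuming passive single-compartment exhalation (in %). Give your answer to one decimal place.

Flow: 57 L/min ÷ 60 = 0.95 L/s.
R = (PIP − Pplat)/V̇ = (23.0 − 16.9) / 0.95 = 6.1/0.95 = 6.421 cmH2O·s/L.
C = Vt/(Pplat − PEEP) = 585.0 / (16.9 − 8) = 585.0/8.9 = 65.73 mL/cmH2O.
τ = R × C = 6.421 × 0.06573 L/cmH2O = 0.4221 s.
Fraction remaining at end-expiration = e^(−Te/τ) = e^(−1.00/0.4221) = 0.09356 → 9.356%.

9.4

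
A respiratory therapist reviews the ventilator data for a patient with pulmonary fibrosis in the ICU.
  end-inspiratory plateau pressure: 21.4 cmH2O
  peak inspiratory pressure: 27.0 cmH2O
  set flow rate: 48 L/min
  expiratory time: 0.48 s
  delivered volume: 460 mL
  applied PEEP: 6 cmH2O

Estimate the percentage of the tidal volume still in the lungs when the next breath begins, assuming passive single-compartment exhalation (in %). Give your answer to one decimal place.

10.1

Flow: 48 L/min ÷ 60 = 0.8 L/s.
R = (PIP − Pplat)/V̇ = (27.0 − 21.4) / 0.8 = 5.6/0.8 = 7.0 cmH2O·s/L.
C = Vt/(Pplat − PEEP) = 460.0 / (21.4 − 6) = 460.0/15.4 = 29.87 mL/cmH2O.
τ = R × C = 7.0 × 0.02987 L/cmH2O = 0.2091 s.
Fraction remaining at end-expiration = e^(−Te/τ) = e^(−0.48/0.2091) = 0.1007 → 10.07%.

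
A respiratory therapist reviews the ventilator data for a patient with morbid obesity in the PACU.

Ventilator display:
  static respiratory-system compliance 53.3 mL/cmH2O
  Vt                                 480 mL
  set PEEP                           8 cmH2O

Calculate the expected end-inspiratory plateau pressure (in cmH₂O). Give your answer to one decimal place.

17.0

Pplat = PEEP + Vt / Cstat = 8 + 480 / 53.3 = 8 + 9.006 = 17.006 cmH2O.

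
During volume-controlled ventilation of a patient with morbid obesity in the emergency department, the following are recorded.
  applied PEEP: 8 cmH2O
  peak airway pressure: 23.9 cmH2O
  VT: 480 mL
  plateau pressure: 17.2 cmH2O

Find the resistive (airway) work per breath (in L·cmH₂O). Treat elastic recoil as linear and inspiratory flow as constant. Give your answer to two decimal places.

With constant inspiratory flow the resistive pressure is constant at PIP − Pplat = 23.9 − 17.2 = 6.7 cmH2O, so resistive work = 6.7 × 0.480 = 3.216 L·cmH2O.

3.22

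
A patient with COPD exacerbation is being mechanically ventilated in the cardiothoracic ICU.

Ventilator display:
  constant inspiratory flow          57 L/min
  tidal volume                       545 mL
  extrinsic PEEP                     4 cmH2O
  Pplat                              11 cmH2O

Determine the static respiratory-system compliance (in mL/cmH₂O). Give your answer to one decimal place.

77.9

Cstat = Vt / (Pplat − PEEP) = 545 / (11 − 4) = 545 / 7.0 = 77.857 mL/cmH2O.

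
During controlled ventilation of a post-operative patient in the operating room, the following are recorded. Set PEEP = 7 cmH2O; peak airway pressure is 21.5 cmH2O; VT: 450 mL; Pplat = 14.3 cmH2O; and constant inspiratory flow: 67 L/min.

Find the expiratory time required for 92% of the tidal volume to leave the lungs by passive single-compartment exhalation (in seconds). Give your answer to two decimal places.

Flow: 67 L/min ÷ 60 = 1.1167 L/s.
R = (PIP − Pplat)/V̇ = (21.5 − 14.3) / 1.1167 = 7.2/1.1167 = 6.448 cmH2O·s/L.
C = Vt/(Pplat − PEEP) = 450.0 / (14.3 − 7) = 450.0/7.3 = 61.644 mL/cmH2O.
τ = R × C = 6.448 × 0.06164 L/cmH2O = 0.3975 s.
t = −τ·ln(1 − 0.92) = −0.3975·ln(0.08) = 1.004 s.

1.00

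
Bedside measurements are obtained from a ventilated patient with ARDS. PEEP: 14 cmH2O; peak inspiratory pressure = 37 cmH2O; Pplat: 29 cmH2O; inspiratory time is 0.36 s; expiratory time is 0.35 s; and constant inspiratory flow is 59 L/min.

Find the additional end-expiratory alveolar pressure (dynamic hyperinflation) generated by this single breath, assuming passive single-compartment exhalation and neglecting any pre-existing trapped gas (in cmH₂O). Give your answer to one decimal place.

Flow: 59 L/min ÷ 60 = 0.9833 L/s.
Vt = flow × Ti = 0.9833 L/s × 0.36 s × 1000 mL/L = 353.99 mL.
R = (PIP − Pplat)/V̇ = (37 − 29) / 0.9833 = 8.0/0.9833 = 8.136 cmH2O·s/L.
C = Vt/(Pplat − PEEP) = 353.99 / (29 − 14) = 353.99/15.0 = 23.599 mL/cmH2O.
τ = R × C = 8.136 × 0.0236 L/cmH2O = 0.192 s.
Fraction remaining = e^(−Te/τ) = e^(−0.35/0.192) = 0.1616; trapped volume = 353.99 × 0.1616 = 57.205 mL.
Additional alveolar pressure from trapping ≈ V_trapped / C = 57.205 / 23.599 = 2.424 cmH2O.

2.4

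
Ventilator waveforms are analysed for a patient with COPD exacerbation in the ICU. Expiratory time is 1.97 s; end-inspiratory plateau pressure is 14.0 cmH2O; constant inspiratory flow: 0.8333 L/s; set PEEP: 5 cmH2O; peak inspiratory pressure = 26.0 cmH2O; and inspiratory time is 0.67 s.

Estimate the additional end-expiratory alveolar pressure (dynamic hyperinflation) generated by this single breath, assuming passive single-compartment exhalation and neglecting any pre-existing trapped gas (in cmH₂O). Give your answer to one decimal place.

1.0

Vt = flow × Ti = 0.8333 L/s × 0.67 s × 1000 mL/L = 558.31 mL.
R = (PIP − Pplat)/V̇ = (26.0 − 14.0) / 0.8333 = 12.0/0.8333 = 14.401 cmH2O·s/L.
C = Vt/(Pplat − PEEP) = 558.31 / (14.0 − 5) = 558.31/9.0 = 62.034 mL/cmH2O.
τ = R × C = 14.401 × 0.06203 L/cmH2O = 0.8933 s.
Fraction remaining = e^(−Te/τ) = e^(−1.97/0.8933) = 0.1102; trapped volume = 558.31 × 0.1102 = 61.526 mL.
Additional alveolar pressure from trapping ≈ V_trapped / C = 61.526 / 62.034 = 0.9918 cmH2O.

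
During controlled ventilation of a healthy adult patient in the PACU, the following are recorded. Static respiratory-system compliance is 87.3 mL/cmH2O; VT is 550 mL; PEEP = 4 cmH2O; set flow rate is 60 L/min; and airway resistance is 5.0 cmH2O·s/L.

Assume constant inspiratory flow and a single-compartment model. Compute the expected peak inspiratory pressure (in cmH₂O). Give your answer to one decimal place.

15.3

Flow: 60 L/min ÷ 60 = 1 L/s.
Equation of motion (constant flow): PIP = Vt/C + R·V̇ + PEEP.
PIP = 550/87.3 + 5.0×1 + 4 = 6.3 + 5.0 + 4 = 15.3 cmH2O.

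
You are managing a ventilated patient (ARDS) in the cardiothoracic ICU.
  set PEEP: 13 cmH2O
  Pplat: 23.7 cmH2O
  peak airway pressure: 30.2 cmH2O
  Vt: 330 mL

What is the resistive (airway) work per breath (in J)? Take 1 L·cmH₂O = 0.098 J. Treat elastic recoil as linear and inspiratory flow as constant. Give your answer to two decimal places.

0.21

With constant inspiratory flow the resistive pressure is constant at PIP − Pplat = 30.2 − 23.7 = 6.5 cmH2O, so resistive work = 6.5 × 0.330 = 2.145 L·cmH2O.
× 0.098 J/(L·cmH2O) → 0.2102 J.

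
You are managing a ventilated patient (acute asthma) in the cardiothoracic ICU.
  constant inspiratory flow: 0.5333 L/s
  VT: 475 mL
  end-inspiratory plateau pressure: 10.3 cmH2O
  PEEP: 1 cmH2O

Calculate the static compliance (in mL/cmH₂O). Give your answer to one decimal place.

Cstat = Vt / (Pplat − PEEP) = 475 / (10.3 − 1) = 475 / 9.3 = 51.075 mL/cmH2O.

51.1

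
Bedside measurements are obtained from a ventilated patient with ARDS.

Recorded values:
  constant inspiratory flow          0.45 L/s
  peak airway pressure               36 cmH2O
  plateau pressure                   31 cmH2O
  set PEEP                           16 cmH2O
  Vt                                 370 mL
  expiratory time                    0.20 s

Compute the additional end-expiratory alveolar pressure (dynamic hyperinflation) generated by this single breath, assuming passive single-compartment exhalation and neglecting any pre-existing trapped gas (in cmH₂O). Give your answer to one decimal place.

R = (PIP − Pplat)/V̇ = (36 − 31) / 0.45 = 5.0/0.45 = 11.111 cmH2O·s/L.
C = Vt/(Pplat − PEEP) = 370.0 / (31 − 16) = 370.0/15.0 = 24.667 mL/cmH2O.
τ = R × C = 11.111 × 0.02467 L/cmH2O = 0.2741 s.
Fraction remaining = e^(−Te/τ) = e^(−0.20/0.2741) = 0.4821; trapped volume = 370.0 × 0.4821 = 178.38 mL.
Additional alveolar pressure from trapping ≈ V_trapped / C = 178.38 / 24.667 = 7.232 cmH2O.

7.2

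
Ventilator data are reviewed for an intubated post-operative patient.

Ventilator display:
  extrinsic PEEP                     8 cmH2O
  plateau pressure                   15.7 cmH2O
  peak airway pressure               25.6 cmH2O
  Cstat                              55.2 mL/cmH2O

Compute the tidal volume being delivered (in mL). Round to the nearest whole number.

425

Vt = Cstat × (Pplat − PEEP) = 55.2 × (15.7 − 8) = 55.2 × 7.7 = 425.04 mL.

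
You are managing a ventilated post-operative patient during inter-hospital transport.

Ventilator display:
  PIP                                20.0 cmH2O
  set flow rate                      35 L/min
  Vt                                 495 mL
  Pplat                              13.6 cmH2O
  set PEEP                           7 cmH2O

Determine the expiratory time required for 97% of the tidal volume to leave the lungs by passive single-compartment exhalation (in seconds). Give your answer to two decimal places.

Flow: 35 L/min ÷ 60 = 0.5833 L/s.
R = (PIP − Pplat)/V̇ = (20.0 − 13.6) / 0.5833 = 6.4/0.5833 = 10.972 cmH2O·s/L.
C = Vt/(Pplat − PEEP) = 495.0 / (13.6 − 7) = 495.0/6.6 = 75.0 mL/cmH2O.
τ = R × C = 10.972 × 0.075 L/cmH2O = 0.8229 s.
t = −τ·ln(1 − 0.97) = −0.8229·ln(0.03) = 2.886 s.

2.89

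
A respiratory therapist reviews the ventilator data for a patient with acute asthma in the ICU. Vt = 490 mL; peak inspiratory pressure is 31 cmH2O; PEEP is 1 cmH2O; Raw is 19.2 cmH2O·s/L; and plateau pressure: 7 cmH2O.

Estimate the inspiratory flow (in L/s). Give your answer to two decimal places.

flow = (PIP − Pplat) / Raw = 24.0 / 19.2 = 1.25 L/s.

1.25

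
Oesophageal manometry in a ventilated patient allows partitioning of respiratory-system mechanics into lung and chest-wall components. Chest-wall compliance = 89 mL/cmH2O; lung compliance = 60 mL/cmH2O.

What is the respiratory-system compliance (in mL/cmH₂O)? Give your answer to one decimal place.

35.8

Lung and chest wall are elastances in series: 1/Crs = 1/CL + 1/Ccw.
1/Crs = 1/60 + 1/89 = 0.0279.
Crs = 35.842 mL/cmH2O.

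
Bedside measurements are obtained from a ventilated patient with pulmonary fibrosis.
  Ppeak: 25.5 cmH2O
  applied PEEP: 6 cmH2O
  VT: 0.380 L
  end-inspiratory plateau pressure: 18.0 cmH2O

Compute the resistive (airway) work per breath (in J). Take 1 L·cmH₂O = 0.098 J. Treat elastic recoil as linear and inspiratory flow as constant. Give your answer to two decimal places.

With constant inspiratory flow the resistive pressure is constant at PIP − Pplat = 25.5 − 18.0 = 7.5 cmH2O, so resistive work = 7.5 × 0.380 = 2.85 L·cmH2O.
× 0.098 J/(L·cmH2O) → 0.2793 J.

0.28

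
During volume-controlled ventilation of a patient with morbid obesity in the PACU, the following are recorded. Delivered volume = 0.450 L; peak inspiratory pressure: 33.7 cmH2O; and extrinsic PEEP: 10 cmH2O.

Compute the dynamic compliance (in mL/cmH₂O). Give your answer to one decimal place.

19.0

Dynamic compliance = Vt / (PIP − PEEP) = 450 / (33.7 − 10) = 450 / 23.7 = 18.987 mL/cmH2O.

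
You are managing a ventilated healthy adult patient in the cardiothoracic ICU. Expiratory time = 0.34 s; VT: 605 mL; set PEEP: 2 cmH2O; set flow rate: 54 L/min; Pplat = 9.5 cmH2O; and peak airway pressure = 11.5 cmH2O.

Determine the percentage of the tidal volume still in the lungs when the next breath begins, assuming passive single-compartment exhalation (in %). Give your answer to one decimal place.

15.0

Flow: 54 L/min ÷ 60 = 0.9 L/s.
R = (PIP − Pplat)/V̇ = (11.5 − 9.5) / 0.9 = 2.0/0.9 = 2.222 cmH2O·s/L.
C = Vt/(Pplat − PEEP) = 605.0 / (9.5 − 2) = 605.0/7.5 = 80.667 mL/cmH2O.
τ = R × C = 2.222 × 0.08067 L/cmH2O = 0.1792 s.
Fraction remaining at end-expiration = e^(−Te/τ) = e^(−0.34/0.1792) = 0.15 → 15.0%.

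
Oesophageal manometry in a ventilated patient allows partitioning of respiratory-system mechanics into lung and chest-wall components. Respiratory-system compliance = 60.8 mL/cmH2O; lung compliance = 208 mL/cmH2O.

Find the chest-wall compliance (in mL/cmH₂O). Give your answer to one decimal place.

1/Ccw = 1/Crs − 1/CL.
1/Ccw = 1/60.8 − 1/208 = 0.01164.
Ccw = 85.911 mL/cmH2O.

85.9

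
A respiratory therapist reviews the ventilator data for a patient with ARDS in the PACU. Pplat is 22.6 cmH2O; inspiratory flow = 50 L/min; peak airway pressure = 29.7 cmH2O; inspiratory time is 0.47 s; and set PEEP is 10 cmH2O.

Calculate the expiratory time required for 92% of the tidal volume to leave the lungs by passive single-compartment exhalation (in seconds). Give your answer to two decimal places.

0.67

Flow: 50 L/min ÷ 60 = 0.8333 L/s.
Vt = flow × Ti = 0.8333 L/s × 0.47 s × 1000 mL/L = 391.65 mL.
R = (PIP − Pplat)/V̇ = (29.7 − 22.6) / 0.8333 = 7.1/0.8333 = 8.52 cmH2O·s/L.
C = Vt/(Pplat − PEEP) = 391.65 / (22.6 − 10) = 391.65/12.6 = 31.083 mL/cmH2O.
τ = R × C = 8.52 × 0.03108 L/cmH2O = 0.2648 s.
t = −τ·ln(1 − 0.92) = −0.2648·ln(0.08) = 0.6688 s.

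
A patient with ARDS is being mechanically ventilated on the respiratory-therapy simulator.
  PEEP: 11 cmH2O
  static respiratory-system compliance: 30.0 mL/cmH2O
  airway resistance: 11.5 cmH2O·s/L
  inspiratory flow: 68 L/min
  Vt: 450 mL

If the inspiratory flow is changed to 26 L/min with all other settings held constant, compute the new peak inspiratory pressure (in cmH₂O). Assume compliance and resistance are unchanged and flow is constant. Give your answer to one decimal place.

31.0

Flow: 68 L/min ÷ 60 = 1.1333 L/s.
New flow: 26 L/min ÷ 60 = 0.4333 L/s.
PIP = Vt/C + R·V̇ + PEEP (constant-flow equation of motion).
Only the resistive term changes: ΔPIP = R × ΔV̇ = 11.5 × (0.4333 − 1.1333) = 11.5 × -0.7 = -8.05 cmH2O.
Original PIP = 450/30.0 + 11.5×1.1333 + 11 = 39.033 cmH2O; new PIP = 39.033 + (-8.05) = 30.983 cmH2O.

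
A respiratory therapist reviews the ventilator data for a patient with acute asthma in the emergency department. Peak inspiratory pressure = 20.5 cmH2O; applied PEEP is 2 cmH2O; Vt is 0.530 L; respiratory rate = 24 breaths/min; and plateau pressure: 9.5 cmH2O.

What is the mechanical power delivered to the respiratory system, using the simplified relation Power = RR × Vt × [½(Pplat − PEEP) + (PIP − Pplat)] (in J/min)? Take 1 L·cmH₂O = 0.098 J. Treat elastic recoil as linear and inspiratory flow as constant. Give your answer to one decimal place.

Per-breath work = Vt × [½(Pplat−PEEP) + (PIP−Pplat)] = 0.530 × [0.5×7.5 + 11.0] = 0.530 × 14.75 = 7.818 L·cmH2O.
Power = 24 × 7.818 = 187.63 L·cmH2O/min.
× 0.098 J/(L·cmH2O) → 18.388 J/min.

18.4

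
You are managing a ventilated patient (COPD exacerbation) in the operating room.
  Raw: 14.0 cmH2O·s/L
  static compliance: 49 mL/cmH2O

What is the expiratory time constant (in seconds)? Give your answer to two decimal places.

0.69

τ = R × C = 14.0 × 49 mL/cmH2O = 14.0 × 0.049 L/cmH2O = 0.686 s.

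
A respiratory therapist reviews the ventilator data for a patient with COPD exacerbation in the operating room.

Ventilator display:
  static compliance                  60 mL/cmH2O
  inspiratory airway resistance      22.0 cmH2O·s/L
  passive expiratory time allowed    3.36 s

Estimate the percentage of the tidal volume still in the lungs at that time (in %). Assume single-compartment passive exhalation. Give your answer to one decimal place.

τ = R × C = 22.0 × 60 mL/cmH2O = 22.0 × 0.060 L/cmH2O = 1.32 s.
Passive exhalation: V(t)/V₀ = e^(−t/τ) = e^(−3.36/1.32) = 0.07844.
Fraction remaining = 0.07844 → 7.844%.

7.8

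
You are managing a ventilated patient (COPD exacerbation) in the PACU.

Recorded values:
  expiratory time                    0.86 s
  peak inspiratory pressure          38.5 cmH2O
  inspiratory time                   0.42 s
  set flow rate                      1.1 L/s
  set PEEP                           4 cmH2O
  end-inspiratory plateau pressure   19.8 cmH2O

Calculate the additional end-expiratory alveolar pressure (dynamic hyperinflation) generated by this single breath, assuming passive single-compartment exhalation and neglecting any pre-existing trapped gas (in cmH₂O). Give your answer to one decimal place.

Vt = flow × Ti = 1.1 L/s × 0.42 s × 1000 mL/L = 462.0 mL.
R = (PIP − Pplat)/V̇ = (38.5 − 19.8) / 1.1 = 18.7/1.1 = 17.0 cmH2O·s/L.
C = Vt/(Pplat − PEEP) = 462.0 / (19.8 − 4) = 462.0/15.8 = 29.241 mL/cmH2O.
τ = R × C = 17.0 × 0.02924 L/cmH2O = 0.4971 s.
Fraction remaining = e^(−Te/τ) = e^(−0.86/0.4971) = 0.1773; trapped volume = 462.0 × 0.1773 = 81.913 mL.
Additional alveolar pressure from trapping ≈ V_trapped / C = 81.913 / 29.241 = 2.801 cmH2O.

2.8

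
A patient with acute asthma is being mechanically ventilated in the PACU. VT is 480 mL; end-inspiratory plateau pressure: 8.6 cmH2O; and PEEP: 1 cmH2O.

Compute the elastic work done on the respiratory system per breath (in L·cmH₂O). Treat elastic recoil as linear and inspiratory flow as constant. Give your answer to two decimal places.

1.82

Elastic work ≈ ½ × (Pplat − PEEP) × Vt = 0.5 × (8.6 − 1) × 0.480 L = 0.5 × 7.6 × 0.480 = 1.824 L·cmH2O.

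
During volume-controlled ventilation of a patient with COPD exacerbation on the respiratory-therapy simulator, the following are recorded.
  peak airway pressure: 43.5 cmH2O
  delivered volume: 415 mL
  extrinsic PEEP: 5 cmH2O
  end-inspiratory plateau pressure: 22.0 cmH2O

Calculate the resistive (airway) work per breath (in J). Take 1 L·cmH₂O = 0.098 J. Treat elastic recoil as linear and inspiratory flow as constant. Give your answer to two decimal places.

With constant inspiratory flow the resistive pressure is constant at PIP − Pplat = 43.5 − 22.0 = 21.5 cmH2O, so resistive work = 21.5 × 0.415 = 8.923 L·cmH2O.
× 0.098 J/(L·cmH2O) → 0.8745 J.

0.87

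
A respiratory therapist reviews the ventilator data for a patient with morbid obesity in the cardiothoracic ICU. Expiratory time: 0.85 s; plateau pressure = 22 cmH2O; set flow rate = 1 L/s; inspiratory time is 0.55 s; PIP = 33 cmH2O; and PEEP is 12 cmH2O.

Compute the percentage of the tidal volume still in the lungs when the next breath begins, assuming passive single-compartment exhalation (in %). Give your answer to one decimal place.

24.5

Vt = flow × Ti = 1 L/s × 0.55 s × 1000 mL/L = 550.0 mL.
R = (PIP − Pplat)/V̇ = (33 − 22) / 1 = 11.0/1 = 11.0 cmH2O·s/L.
C = Vt/(Pplat − PEEP) = 550.0 / (22 − 12) = 550.0/10.0 = 55.0 mL/cmH2O.
τ = R × C = 11.0 × 0.055 L/cmH2O = 0.605 s.
Fraction remaining at end-expiration = e^(−Te/τ) = e^(−0.85/0.605) = 0.2454 → 24.54%.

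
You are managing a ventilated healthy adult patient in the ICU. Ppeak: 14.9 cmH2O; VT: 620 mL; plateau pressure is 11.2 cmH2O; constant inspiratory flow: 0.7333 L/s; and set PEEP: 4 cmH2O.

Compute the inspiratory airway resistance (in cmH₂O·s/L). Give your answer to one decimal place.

Raw = (PIP − Pplat) / flow = (14.9 − 11.2) / 0.7333 = 3.7 / 0.7333 = 5.046 cmH2O·s/L.

5.0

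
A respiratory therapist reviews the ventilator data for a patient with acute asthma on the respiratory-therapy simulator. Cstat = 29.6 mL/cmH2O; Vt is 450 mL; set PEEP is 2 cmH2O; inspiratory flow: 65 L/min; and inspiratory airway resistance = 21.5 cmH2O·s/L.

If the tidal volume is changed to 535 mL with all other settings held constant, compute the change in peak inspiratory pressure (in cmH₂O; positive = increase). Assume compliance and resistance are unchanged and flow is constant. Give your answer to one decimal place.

2.9

PIP = Vt/C + R·V̇ + PEEP (constant-flow equation of motion).
Only the elastic term changes: ΔPIP = ΔVt / C = (535 − 450) / 29.6 = 2.872 cmH2O.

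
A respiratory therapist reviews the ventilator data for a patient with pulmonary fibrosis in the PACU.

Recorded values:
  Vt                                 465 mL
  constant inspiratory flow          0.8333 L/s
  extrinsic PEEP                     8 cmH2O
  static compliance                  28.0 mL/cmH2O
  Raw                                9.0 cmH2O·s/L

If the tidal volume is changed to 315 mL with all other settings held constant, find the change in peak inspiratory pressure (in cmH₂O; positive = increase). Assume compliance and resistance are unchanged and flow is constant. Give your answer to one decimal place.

PIP = Vt/C + R·V̇ + PEEP (constant-flow equation of motion).
Only the elastic term changes: ΔPIP = ΔVt / C = (315 − 465) / 28.0 = -5.357 cmH2O.

-5.4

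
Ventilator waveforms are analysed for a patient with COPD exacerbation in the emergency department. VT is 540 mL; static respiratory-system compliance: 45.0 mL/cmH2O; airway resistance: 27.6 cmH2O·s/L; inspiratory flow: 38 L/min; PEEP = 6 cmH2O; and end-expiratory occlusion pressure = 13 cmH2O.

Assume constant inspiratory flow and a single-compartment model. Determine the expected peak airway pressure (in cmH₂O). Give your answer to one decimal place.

Flow: 38 L/min ÷ 60 = 0.6333 L/s.
Total PEEP = 13 cmH2O (set 6 + intrinsic 7); this is the baseline alveolar pressure.
Equation of motion (constant flow): PIP = Vt/C + R·V̇ + PEEP.
PIP = 540/45.0 + 27.6×0.6333 + 13 = 12.0 + 17.479 + 13 = 42.479 cmH2O.

42.5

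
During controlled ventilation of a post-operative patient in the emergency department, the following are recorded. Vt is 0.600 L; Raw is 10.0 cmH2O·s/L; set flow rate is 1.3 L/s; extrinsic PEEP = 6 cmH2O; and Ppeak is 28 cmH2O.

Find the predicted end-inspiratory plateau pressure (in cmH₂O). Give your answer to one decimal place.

Pplat = PIP − Raw × flow = 28 − 10.0 × 1.3 = 28 − 13.0 = 15.0 cmH2O.

15.0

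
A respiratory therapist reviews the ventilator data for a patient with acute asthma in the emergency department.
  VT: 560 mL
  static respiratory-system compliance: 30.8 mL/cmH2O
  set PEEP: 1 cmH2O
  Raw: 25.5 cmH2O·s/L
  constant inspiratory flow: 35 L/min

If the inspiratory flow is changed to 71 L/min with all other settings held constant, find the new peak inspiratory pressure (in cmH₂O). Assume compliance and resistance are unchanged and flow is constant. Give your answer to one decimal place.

49.4

Flow: 35 L/min ÷ 60 = 0.5833 L/s.
New flow: 71 L/min ÷ 60 = 1.1833 L/s.
PIP = Vt/C + R·V̇ + PEEP (constant-flow equation of motion).
Only the resistive term changes: ΔPIP = R × ΔV̇ = 25.5 × (1.1833 − 0.5833) = 25.5 × 0.6 = 15.3 cmH2O.
Original PIP = 560/30.8 + 25.5×0.5833 + 1 = 34.056 cmH2O; new PIP = 34.056 + (15.3) = 49.356 cmH2O.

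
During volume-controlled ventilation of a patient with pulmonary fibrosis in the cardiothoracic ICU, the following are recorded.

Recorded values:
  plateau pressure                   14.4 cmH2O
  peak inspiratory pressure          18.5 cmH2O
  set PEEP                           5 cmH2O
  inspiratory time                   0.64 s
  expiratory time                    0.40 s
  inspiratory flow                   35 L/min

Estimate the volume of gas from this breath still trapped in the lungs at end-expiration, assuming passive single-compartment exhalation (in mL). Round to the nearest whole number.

89

Flow: 35 L/min ÷ 60 = 0.5833 L/s.
Vt = flow × Ti = 0.5833 L/s × 0.64 s × 1000 mL/L = 373.31 mL.
R = (PIP − Pplat)/V̇ = (18.5 − 14.4) / 0.5833 = 4.1/0.5833 = 7.029 cmH2O·s/L.
C = Vt/(Pplat − PEEP) = 373.31 / (14.4 − 5) = 373.31/9.4 = 39.714 mL/cmH2O.
τ = R × C = 7.029 × 0.03971 L/cmH2O = 0.2791 s.
Fraction remaining = e^(−Te/τ) = e^(−0.40/0.2791) = 0.2385.
Trapped volume = 373.31 × 0.2385 = 89.034 mL.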